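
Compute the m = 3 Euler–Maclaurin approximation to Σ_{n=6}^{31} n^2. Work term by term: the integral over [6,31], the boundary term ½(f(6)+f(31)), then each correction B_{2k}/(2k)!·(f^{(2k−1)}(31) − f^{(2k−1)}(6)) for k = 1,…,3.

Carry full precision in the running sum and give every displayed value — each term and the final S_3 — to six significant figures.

Integral: ∫_6^31 x^2 dx = 9858.33.
Endpoint term: (f(6) + f(31))/2 = (36.0000 + 961.000)/2 = 498.500.
Running total after boundary: 10356.8.
Correction k=1: B_{2}/2! · (f^{(1)}(31) − f^{(1)}(6)) = 1/12 · (62.0000 − 12.0000) = 4.16667.
After k=1: 10361.0.
Correction k=2: B_{4}/4! · (f^{(3)}(31) − f^{(3)}(6)) = −1/720 · (0.00000 − 0.00000) = 0.00000.
After k=2: 10361.0.
Correction k=3: B_{6}/6! · (f^{(5)}(31) − f^{(5)}(6)) = 1/30240 · (0.00000 − 0.00000) = 0.00000.

S_3 ≈ 10361.0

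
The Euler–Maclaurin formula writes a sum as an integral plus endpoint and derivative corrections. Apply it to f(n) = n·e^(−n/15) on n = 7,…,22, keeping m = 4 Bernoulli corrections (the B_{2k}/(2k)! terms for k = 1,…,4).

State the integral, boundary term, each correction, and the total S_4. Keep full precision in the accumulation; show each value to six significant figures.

∫_7^22 x·e^(−x/15) dx evaluates to 78.9047.
Endpoint term: (f(7) + f(22))/2 = (4.38962 + 5.07525)/2 = 4.73244.
Running total after boundary: 83.6371.
k=1: B_{2}/(2)! × [f^{(1)}(22) − f^{(1)}(7)] = 1/12 × (-0.107657 − 0.334448) = -0.0368420.
Running total after k=1: 83.6003.
k=2: B_{4}/(4)! × [f^{(3)}(22) − f^{(3)}(7)] = −1/720 × (0.00157213 − 0.00706056) = 7.62282e-06.
Running total after k=2: 83.6003.
k=3: B_{6}/(6)! × [f^{(5)}(22) − f^{(5)}(7)] = 1/30240 × (1.61011e-05 − 5.61542e-05) = -1.32451e-09.
Running total after k=3: 83.6003.
k=4: B_{8}/(8)! × [f^{(7)}(22) − f^{(7)}(7)] = −1/1209600 × (1.12066e-07 − 3.59680e-07) = 2.04707e-13.

S_4 ≈ 83.6003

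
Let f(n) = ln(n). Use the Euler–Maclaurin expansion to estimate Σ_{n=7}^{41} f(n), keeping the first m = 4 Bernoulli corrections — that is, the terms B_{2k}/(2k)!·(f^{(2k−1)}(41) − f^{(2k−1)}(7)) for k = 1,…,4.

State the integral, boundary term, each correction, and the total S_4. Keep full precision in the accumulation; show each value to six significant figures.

S_4 ≈ 107.455

∫_7^41 ln(x) dx evaluates to 104.635.
Boundary: ½(f(7) + f(41)) = ½(1.94591 + 3.71357) = 2.82974.
Running total after boundary: 107.465.
Order-1 term: 1/12 · (0.0243902 − 0.142857) = -0.00987224.
Partial sum through k=1: 107.455.
Order-2 term: −1/720 · (2.90187e-05 − 0.00583090) = 8.05817e-06.
Partial sum through k=2: 107.455.
Order-3 term: 1/30240 · (2.07153e-07 − 0.00142798) = -4.72146e-08.
Partial sum through k=3: 107.455.
Order-4 term: −1/1209600 · (3.69697e-09 − 0.000874271) = 7.22774e-10.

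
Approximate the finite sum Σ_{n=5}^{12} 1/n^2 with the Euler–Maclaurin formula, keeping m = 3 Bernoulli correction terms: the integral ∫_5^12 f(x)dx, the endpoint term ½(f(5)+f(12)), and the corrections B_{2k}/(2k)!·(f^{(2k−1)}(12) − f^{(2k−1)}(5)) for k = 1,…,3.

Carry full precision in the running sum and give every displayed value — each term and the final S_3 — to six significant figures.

∫_5^12 1/x^2 dx evaluates to 0.116667.
Boundary: ½(f(5) + f(12)) = ½(0.0400000 + 0.00694444) = 0.0234722.
Running total after boundary: 0.140139.
k=1: B_{2}/(2)! × [f^{(1)}(12) − f^{(1)}(5)] = 1/12 × (-0.00115741 − (-0.0160000)) = 0.00123688.
Partial sum through k=1: 0.141376.
k=2: B_{4}/(4)! × [f^{(3)}(12) − f^{(3)}(5)] = −1/720 × (-9.64506e-05 − (-0.00768000)) = -1.05327e-05.
Partial sum through k=2: 0.141365.
k=3: B_{6}/(6)! × [f^{(5)}(12) − f^{(5)}(5)] = 1/30240 × (-2.00939e-05 − (-0.00921600)) = 3.04097e-07.

S_3 ≈ 0.141366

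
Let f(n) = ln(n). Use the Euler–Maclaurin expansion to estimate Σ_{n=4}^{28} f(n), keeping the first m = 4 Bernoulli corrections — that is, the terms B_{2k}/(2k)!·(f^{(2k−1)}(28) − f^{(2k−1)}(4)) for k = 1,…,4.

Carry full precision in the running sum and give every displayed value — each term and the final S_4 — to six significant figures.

The integral term ∫_4^28 ln(x) dx = 63.7565.
½[f(4) + f(28)] = ½[1.38629 + 3.33220] = 2.35925.
So far: 66.1158.
Order-1 term: 1/12 · (0.0357143 − 0.250000) = -0.0178571.
Partial sum through k=1: 66.0979.
Order-2 term: −1/720 · (9.11079e-05 − 0.0312500) = 4.32762e-05.
Partial sum through k=2: 66.0980.
Order-3 term: 1/30240 · (1.39451e-06 − 0.0234375) = -7.75003e-07.
Partial sum through k=3: 66.0980.
Order-4 term: −1/1209600 · (5.33613e-08 − 0.0439453) = 3.63304e-08.

S_4 ≈ 66.0980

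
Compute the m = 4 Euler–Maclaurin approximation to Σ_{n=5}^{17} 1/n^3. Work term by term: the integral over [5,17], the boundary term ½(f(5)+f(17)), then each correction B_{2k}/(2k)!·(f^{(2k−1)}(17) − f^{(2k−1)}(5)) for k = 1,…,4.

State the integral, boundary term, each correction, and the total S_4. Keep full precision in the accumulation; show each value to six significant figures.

Integral: ∫_5^17 1/x^3 dx = 0.0182699.
Endpoint term: (f(5) + f(17))/2 = (0.00800000 + 0.000203542)/2 = 0.00410177.
So far: 0.0223717.
k=1: B_{2}/(2)! × [f^{(1)}(17) − f^{(1)}(5)] = 1/12 × (-3.59191e-05 − (-0.00480000)) = 0.000397007.
Partial sum through k=1: 0.0227687.
k=2: B_{4}/(4)! × [f^{(3)}(17) − f^{(3)}(5)] = −1/720 × (-2.48575e-06 − (-0.00384000)) = -5.32988e-06.
Partial sum through k=2: 0.0227633.
k=3: B_{6}/(6)! × [f^{(5)}(17) − f^{(5)}(5)] = 1/30240 × (-3.61251e-07 − (-0.00645120)) = 2.13321e-07.
Partial sum through k=3: 0.0227636.
k=4: B_{8}/(8)! × [f^{(7)}(17) − f^{(7)}(5)] = −1/1209600 × (-9.00003e-08 − (-0.0185795)) = -1.53599e-08.

S_4 ≈ 0.0227635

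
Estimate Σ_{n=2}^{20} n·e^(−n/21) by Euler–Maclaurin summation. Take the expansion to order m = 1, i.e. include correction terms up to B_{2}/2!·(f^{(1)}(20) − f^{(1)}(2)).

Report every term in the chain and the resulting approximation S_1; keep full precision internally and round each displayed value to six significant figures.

S_1 ≈ 111.631

Integral: ∫_2^20 x·e^(−x/21) dx = 106.930.
Boundary: ½(f(2) + f(20)) = ½(1.81831 + 7.71643) = 4.76737.
So far: 111.698.
Order-1 term: 1/12 · (0.0183724 − 0.822570) = -0.0670165.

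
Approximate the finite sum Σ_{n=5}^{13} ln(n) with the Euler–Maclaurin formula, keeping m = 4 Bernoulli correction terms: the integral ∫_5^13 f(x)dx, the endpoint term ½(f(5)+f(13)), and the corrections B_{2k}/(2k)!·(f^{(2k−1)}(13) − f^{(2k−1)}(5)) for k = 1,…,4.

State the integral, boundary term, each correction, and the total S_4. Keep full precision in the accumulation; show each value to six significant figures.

S_4 ≈ 19.3741

∫_5^13 ln(x) dx evaluates to 17.2972.
Endpoint term: (f(5) + f(13))/2 = (1.60944 + 2.56495)/2 = 2.08719.
Running total after boundary: 19.3843.
k=1: B_{2}/(2)! × [f^{(1)}(13) − f^{(1)}(5)] = 1/12 × (0.0769231 − 0.200000) = -0.0102564.
After k=1: 19.3741.
k=2: B_{4}/(4)! × [f^{(3)}(13) − f^{(3)}(5)] = −1/720 × (0.000910332 − 0.0160000) = 2.09579e-05.
After k=2: 19.3741.
k=3: B_{6}/(6)! × [f^{(5)}(13) − f^{(5)}(5)] = 1/30240 × (6.46390e-05 − 0.00768000) = -2.51831e-07.
After k=3: 19.3741.
k=4: B_{8}/(8)! × [f^{(7)}(13) − f^{(7)}(5)] = −1/1209600 × (1.14744e-05 − 0.00921600) = 7.60956e-09.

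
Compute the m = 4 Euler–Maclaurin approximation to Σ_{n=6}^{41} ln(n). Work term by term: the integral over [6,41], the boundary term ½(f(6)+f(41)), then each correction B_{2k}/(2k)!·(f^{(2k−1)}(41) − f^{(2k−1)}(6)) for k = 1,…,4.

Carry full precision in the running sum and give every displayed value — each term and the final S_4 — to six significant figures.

S_4 ≈ 109.247

Integral: ∫_6^41 ln(x) dx = 106.506.
Endpoint term: (f(6) + f(41))/2 = (1.79176 + 3.71357)/2 = 2.75267.
Integral + boundary = 109.259.
Correction k=1: B_{2}/2! · (f^{(1)}(41) − f^{(1)}(6)) = 1/12 · (0.0243902 − 0.166667) = -0.0118564.
Partial sum through k=1: 109.247.
Correction k=2: B_{4}/4! · (f^{(3)}(41) − f^{(3)}(6)) = −1/720 · (2.90187e-05 − 0.00925926) = 1.28198e-05.
Partial sum through k=2: 109.247.
Correction k=3: B_{6}/6! · (f^{(5)}(41) − f^{(5)}(6)) = 1/30240 · (2.07153e-07 − 0.00308642) = -1.02057e-07.
Partial sum through k=3: 109.247.
Correction k=4: B_{8}/8! · (f^{(7)}(41) − f^{(7)}(6)) = −1/1209600 · (3.69697e-09 − 0.00257202) = 2.12633e-09.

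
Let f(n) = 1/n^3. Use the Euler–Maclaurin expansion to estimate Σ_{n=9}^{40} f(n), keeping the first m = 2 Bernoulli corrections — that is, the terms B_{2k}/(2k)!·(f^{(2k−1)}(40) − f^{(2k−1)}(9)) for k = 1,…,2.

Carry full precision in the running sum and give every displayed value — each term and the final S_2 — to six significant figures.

∫_9^40 1/x^3 dx evaluates to 0.00586034.
½[f(9) + f(40)] = ½[0.00137174 + 1.56250e-05] = 0.000693684.
Integral + boundary = 0.00655402.
k=1: B_{2}/(2)! × [f^{(1)}(40) − f^{(1)}(9)] = 1/12 × (-1.17187e-06 − (-0.000457247)) = 3.80063e-05.
After k=1: 0.00659203.
k=2: B_{4}/(4)! × [f^{(3)}(40) − f^{(3)}(9)] = −1/720 × (-1.46484e-08 − (-0.000112901)) = -1.56786e-07.

S_2 ≈ 0.00659187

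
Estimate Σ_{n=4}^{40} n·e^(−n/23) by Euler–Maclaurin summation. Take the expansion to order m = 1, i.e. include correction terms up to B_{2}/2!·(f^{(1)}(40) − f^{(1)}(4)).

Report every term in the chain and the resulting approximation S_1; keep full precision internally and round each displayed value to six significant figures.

S_1 ≈ 272.445

Integral: ∫_4^40 x·e^(−x/23) dx = 267.319.
½[f(4) + f(40)] = ½[3.36148 + 7.02692] = 5.19420.
Running total after boundary: 272.514.
Correction k=1: B_{2}/2! · (f^{(1)}(40) − f^{(1)}(4)) = 1/12 · (-0.129845 − 0.694219) = -0.0686720.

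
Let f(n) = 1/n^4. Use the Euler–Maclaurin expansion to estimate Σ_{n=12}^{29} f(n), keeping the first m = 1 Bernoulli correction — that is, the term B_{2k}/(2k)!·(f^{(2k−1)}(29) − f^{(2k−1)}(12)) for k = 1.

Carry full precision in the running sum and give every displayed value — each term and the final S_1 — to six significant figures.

S_1 ≈ 0.000205377

The integral term ∫_12^29 1/x^4 dx = 0.000179234.
½[f(12) + f(29)] = ½[4.82253e-05 + 1.41387e-06] = 2.48196e-05.
Running total after boundary: 0.000204053.
Order-1 term: 1/12 · (-1.95016e-07 − (-1.60751e-05)) = 1.32334e-06.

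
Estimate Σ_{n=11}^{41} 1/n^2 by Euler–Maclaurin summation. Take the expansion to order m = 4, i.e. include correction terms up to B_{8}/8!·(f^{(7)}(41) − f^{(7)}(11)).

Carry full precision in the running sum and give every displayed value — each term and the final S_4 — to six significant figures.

S_4 ≈ 0.0710711

Integral: ∫_11^41 1/x^2 dx = 0.0665188.
Endpoint term: (f(11) + f(41))/2 = (0.00826446 + 0.000594884)/2 = 0.00442967.
Running total after boundary: 0.0709485.
Order-1 term: 1/12 · (-2.90187e-05 − (-0.00150263)) = 0.000122801.
After k=1: 0.0710713.
Order-2 term: −1/720 · (-2.07153e-07 − (-0.000149021)) = -2.06686e-07.
After k=2: 0.0710711.
Order-3 term: 1/30240 · (-3.69697e-09 − (-3.69474e-05)) = 1.22168e-09.
After k=3: 0.0710711.
Order-4 term: −1/1209600 · (-1.23159e-10 − (-1.70996e-05)) = -1.41365e-11.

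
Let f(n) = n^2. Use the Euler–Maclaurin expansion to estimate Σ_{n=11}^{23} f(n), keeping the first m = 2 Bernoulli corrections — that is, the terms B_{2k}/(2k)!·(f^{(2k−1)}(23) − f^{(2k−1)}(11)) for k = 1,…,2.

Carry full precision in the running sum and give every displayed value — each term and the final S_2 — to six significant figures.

S_2 ≈ 3939.00

The integral term ∫_11^23 x^2 dx = 3612.00.
Boundary: ½(f(11) + f(23)) = ½(121.000 + 529.000) = 325.000.
Running total after boundary: 3937.00.
k=1: B_{2}/(2)! × [f^{(1)}(23) − f^{(1)}(11)] = 1/12 × (46.0000 − 22.0000) = 2.00000.
After k=1: 3939.00.
k=2: B_{4}/(4)! × [f^{(3)}(23) − f^{(3)}(11)] = −1/720 × (0.00000 − 0.00000) = 0.00000.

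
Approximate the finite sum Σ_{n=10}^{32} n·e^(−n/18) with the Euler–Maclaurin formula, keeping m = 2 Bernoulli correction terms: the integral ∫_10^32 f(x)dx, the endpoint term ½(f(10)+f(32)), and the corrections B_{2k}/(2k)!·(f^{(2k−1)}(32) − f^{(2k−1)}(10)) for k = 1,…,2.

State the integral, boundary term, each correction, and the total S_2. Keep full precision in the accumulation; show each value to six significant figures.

S_2 ≈ 142.601

Integral: ∫_10^32 x·e^(−x/18) dx = 137.060.
½[f(10) + f(32)] = ½[5.73753 + 5.40843] = 5.57298.
Running total after boundary: 142.633.
Correction k=1: B_{2}/2! · (f^{(1)}(32) − f^{(1)}(10)) = 1/12 · (-0.131455 − 0.255002) = -0.0322047.
Running total after k=1: 142.601.
Correction k=2: B_{4}/4! · (f^{(3)}(32) − f^{(3)}(10)) = −1/720 · (0.000637567 − 0.00432873) = 5.12661e-06.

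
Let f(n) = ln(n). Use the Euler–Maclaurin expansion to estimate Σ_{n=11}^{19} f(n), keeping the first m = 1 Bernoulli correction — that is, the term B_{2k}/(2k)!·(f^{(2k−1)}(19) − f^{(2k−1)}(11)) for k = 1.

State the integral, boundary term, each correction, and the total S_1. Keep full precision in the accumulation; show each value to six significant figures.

S_1 ≈ 24.2355

∫_11^19 ln(x) dx evaluates to 21.5675.
½[f(11) + f(19)] = ½[2.39790 + 2.94444] = 2.67117.
Integral + boundary = 24.2387.
Order-1 term: 1/12 · (0.0526316 − 0.0909091) = -0.00318979.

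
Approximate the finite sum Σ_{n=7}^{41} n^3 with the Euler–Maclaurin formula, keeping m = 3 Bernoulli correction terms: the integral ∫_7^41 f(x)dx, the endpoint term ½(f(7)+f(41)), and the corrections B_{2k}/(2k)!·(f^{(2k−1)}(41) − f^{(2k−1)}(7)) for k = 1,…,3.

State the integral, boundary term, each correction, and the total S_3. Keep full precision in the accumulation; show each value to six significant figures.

∫_7^41 x^3 dx evaluates to 705840.
Endpoint term: (f(7) + f(41))/2 = (343.000 + 68921.0)/2 = 34632.0.
So far: 740472.
Correction k=1: B_{2}/2! · (f^{(1)}(41) − f^{(1)}(7)) = 1/12 · (5043.00 − 147.000) = 408.000.
Running total after k=1: 740880.
Correction k=2: B_{4}/4! · (f^{(3)}(41) − f^{(3)}(7)) = −1/720 · (6.00000 − 6.00000) = 0.00000.
Running total after k=2: 740880.
Correction k=3: B_{6}/6! · (f^{(5)}(41) − f^{(5)}(7)) = 1/30240 · (0.00000 − 0.00000) = 0.00000.

S_3 ≈ 740880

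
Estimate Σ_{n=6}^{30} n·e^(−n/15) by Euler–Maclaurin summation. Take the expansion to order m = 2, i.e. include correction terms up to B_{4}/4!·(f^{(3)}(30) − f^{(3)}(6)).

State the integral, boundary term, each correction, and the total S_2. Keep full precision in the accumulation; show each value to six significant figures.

S_2 ≈ 123.796

The integral term ∫_6^30 x·e^(−x/15) dx = 119.799.
½[f(6) + f(30)] = ½[4.02192 + 4.06006] = 4.04099.
So far: 123.840.
Correction k=1: B_{2}/2! · (f^{(1)}(30) − f^{(1)}(6)) = 1/12 · (-0.135335 − 0.402192) = -0.0447939.
Partial sum through k=1: 123.796.
Correction k=2: B_{4}/4! · (f^{(3)}(30) − f^{(3)}(6)) = −1/720 · (0.000601490 − 0.00774592) = 9.92282e-06.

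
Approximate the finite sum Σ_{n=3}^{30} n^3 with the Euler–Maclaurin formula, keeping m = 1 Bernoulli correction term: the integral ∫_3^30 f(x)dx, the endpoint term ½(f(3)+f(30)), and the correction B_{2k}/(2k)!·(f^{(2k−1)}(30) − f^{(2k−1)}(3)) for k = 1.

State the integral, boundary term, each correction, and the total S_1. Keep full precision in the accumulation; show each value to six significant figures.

The integral term ∫_3^30 x^3 dx = 202480.
Endpoint term: (f(3) + f(30))/2 = (27.0000 + 27000.0)/2 = 13513.5.
Running total after boundary: 215993.
Correction k=1: B_{2}/2! · (f^{(1)}(30) − f^{(1)}(3)) = 1/12 · (2700.00 − 27.0000) = 222.750.

S_1 ≈ 216216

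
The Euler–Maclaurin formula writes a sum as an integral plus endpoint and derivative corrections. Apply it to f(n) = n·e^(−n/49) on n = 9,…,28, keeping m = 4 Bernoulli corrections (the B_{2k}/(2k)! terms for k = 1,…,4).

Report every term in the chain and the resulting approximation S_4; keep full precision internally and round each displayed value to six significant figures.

S_4 ≈ 246.067

∫_9^28 x·e^(−x/49) dx evaluates to 234.452.
Boundary: ½(f(9) + f(28)) = ½(7.48987 + 15.8121) = 11.6510.
Running total after boundary: 246.103.
k=1: B_{2}/(2)! × [f^{(1)}(28) − f^{(1)}(9)] = 1/12 × (0.242022 − 0.679353) = -0.0364443.
Partial sum through k=1: 246.067.
k=2: B_{4}/(4)! × [f^{(3)}(28) − f^{(3)}(9)] = −1/720 × (0.000571203 − 0.000976163) = 5.62445e-07.
Partial sum through k=2: 246.067.
k=3: B_{6}/(6)! × [f^{(5)}(28) − f^{(5)}(9)] = 1/30240 × (4.33821e-07 − 6.95286e-07) = -8.64630e-12.
Partial sum through k=3: 246.067.
k=4: B_{8}/(8)! × [f^{(7)}(28) − f^{(7)}(9)] = −1/1209600 × (2.62283e-10 − 4.09832e-10) = 1.21982e-16.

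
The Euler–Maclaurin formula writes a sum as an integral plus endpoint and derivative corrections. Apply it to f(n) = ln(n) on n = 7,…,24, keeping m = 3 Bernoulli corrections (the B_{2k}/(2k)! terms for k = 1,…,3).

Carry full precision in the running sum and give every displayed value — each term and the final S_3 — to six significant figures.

∫_7^24 ln(x) dx evaluates to 45.6519.
Boundary: ½(f(7) + f(24)) = ½(1.94591 + 3.17805) = 2.56198.
Running total after boundary: 48.2139.
Correction k=1: B_{2}/2! · (f^{(1)}(24) − f^{(1)}(7)) = 1/12 · (0.0416667 − 0.142857) = -0.00843254.
Partial sum through k=1: 48.2055.
Correction k=2: B_{4}/4! · (f^{(3)}(24) − f^{(3)}(7)) = −1/720 · (0.000144676 − 0.00583090) = 7.89754e-06.
Partial sum through k=2: 48.2055.
Correction k=3: B_{6}/6! · (f^{(5)}(24) − f^{(5)}(7)) = 1/30240 · (3.01408e-06 − 0.00142798) = -4.71218e-08.

S_3 ≈ 48.2055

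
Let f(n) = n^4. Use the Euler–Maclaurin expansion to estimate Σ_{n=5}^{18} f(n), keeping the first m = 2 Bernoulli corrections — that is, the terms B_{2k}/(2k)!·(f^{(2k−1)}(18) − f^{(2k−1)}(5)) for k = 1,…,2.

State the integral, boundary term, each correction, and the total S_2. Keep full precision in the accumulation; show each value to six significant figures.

S_2 ≈ 431991

Integral: ∫_5^18 x^4 dx = 377289.
Endpoint term: (f(5) + f(18))/2 = (625.000 + 104976)/2 = 52800.5.
So far: 430089.
Correction k=1: B_{2}/2! · (f^{(1)}(18) − f^{(1)}(5)) = 1/12 · (23328.0 − 500.000) = 1902.33.
Partial sum through k=1: 431991.
Correction k=2: B_{4}/4! · (f^{(3)}(18) − f^{(3)}(5)) = −1/720 · (432.000 − 120.000) = -0.433333.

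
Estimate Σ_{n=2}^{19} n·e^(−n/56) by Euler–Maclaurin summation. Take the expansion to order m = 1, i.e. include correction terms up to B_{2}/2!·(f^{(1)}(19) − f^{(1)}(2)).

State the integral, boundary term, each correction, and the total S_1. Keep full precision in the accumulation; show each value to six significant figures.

S_1 ≈ 150.169

Integral: ∫_2^19 x·e^(−x/56) dx = 142.476.
Boundary: ½(f(2) + f(19)) = ½(1.92983 + 13.5333) = 7.73157.
Running total after boundary: 150.207.
k=1: B_{2}/(2)! × [f^{(1)}(19) − f^{(1)}(2)] = 1/12 × (0.470613 − 0.930455) = -0.0383202.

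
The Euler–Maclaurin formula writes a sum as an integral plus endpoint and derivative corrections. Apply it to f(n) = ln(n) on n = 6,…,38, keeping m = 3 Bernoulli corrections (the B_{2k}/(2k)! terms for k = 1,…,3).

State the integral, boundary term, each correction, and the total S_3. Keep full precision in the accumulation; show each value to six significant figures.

The integral term ∫_6^38 ln(x) dx = 95.4777.
½[f(6) + f(38)] = ½[1.79176 + 3.63759] = 2.71467.
Running total after boundary: 98.1924.
Order-1 term: 1/12 · (0.0263158 − 0.166667) = -0.0116959.
After k=1: 98.1807.
Order-2 term: −1/720 · (3.64485e-05 − 0.00925926) = 1.28095e-05.
After k=2: 98.1807.
Order-3 term: 1/30240 · (3.02896e-07 − 0.00308642) = -1.02054e-07.

S_3 ≈ 98.1807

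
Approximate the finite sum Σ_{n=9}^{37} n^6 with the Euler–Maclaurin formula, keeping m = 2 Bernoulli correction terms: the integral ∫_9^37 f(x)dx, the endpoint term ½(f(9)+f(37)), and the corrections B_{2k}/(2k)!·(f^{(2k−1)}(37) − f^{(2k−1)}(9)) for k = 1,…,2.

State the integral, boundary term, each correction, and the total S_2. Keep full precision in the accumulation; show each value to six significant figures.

S_2 ≈ 1.48788e+10

∫_9^37 x^6 dx evaluates to 1.35610e+10.
Boundary: ½(f(9) + f(37)) = ½(531441 + 2.56573e+09) = 1.28313e+09.
So far: 1.48441e+10.
Order-1 term: 1/12 · (4.16064e+08 − 354294) = 3.46425e+07.
After k=1: 1.48788e+10.
Order-2 term: −1/720 · (6.07836e+06 − 87480.0) = -8320.67.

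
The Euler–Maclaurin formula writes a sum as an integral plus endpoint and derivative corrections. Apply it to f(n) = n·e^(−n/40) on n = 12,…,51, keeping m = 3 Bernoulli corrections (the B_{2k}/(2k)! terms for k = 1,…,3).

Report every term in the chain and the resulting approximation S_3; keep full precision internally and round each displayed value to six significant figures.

S_3 ≈ 535.294

∫_12^51 x·e^(−x/40) dx evaluates to 523.773.
½[f(12) + f(51)] = ½[8.88982 + 14.2510] = 11.5704.
Integral + boundary = 535.344.
Correction k=1: B_{2}/2! · (f^{(1)}(51) − f^{(1)}(12)) = 1/12 · (-0.0768435 − 0.518573) = -0.0496180.
Partial sum through k=1: 535.294.
Correction k=2: B_{4}/4! · (f^{(3)}(51) − f^{(3)}(12)) = −1/720 · (0.000301262 − 0.00125013) = 1.31787e-06.
Partial sum through k=2: 535.294.
Correction k=3: B_{6}/6! · (f^{(5)}(51) − f^{(5)}(12)) = 1/30240 · (4.06594e-07 − 1.36010e-06) = -3.15312e-11.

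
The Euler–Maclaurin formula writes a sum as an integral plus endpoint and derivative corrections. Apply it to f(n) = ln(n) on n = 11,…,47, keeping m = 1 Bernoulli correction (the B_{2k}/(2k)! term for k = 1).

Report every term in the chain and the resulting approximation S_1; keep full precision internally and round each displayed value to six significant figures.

∫_11^47 ln(x) dx evaluates to 118.580.
Boundary: ½(f(11) + f(47)) = ½(2.39790 + 3.85015) = 3.12402.
Integral + boundary = 121.704.
Order-1 term: 1/12 · (0.0212766 − 0.0909091) = -0.00580271.

S_1 ≈ 121.698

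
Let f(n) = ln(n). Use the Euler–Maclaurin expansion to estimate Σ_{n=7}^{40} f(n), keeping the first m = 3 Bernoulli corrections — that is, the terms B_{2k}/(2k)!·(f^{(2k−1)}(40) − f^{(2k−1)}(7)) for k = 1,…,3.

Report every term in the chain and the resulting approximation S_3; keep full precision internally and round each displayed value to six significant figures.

S_3 ≈ 103.741

The integral term ∫_7^40 ln(x) dx = 100.934.
Endpoint term: (f(7) + f(40))/2 = (1.94591 + 3.68888)/2 = 2.81739.
Integral + boundary = 103.751.
Order-1 term: 1/12 · (0.0250000 − 0.142857) = -0.00982143.
Partial sum through k=1: 103.741.
Order-2 term: −1/720 · (3.12500e-05 − 0.00583090) = 8.05507e-06.
Partial sum through k=2: 103.741.
Order-3 term: 1/30240 · (2.34375e-07 − 0.00142798) = -4.72137e-08.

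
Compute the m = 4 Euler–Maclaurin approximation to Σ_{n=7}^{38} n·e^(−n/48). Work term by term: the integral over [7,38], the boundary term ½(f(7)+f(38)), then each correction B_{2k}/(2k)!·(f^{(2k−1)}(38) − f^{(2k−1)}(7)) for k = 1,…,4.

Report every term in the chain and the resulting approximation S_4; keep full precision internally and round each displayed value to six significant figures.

S_4 ≈ 422.985

∫_7^38 x·e^(−x/48) dx evaluates to 411.405.
Endpoint term: (f(7) + f(38))/2 = (6.05011 + 17.2174)/2 = 11.6337.
Integral + boundary = 423.039.
Order-1 term: 1/12 · (0.0943935 − 0.738258) = -0.0536553.
Running total after k=1: 422.985.
Order-2 term: −1/720 · (0.000434276 − 0.00107069) = 8.83903e-07.
Running total after k=2: 422.985.
Order-3 term: 1/30240 · (3.59194e-07 − 7.90342e-07) = -1.42576e-11.
Running total after k=3: 422.985.
Order-4 term: −1/1209600 · (2.29991e-10 − 4.84365e-10) = 2.10296e-16.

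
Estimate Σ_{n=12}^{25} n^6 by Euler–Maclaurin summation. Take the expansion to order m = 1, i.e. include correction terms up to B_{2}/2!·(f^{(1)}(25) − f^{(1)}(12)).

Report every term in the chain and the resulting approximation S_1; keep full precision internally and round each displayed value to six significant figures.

∫_12^25 x^6 dx evaluates to 8.66812e+08.
Endpoint term: (f(12) + f(25))/2 = (2.98598e+06 + 2.44141e+08)/2 = 1.23563e+08.
Running total after boundary: 9.90375e+08.
Order-1 term: 1/12 · (5.85938e+07 − 1.49299e+06) = 4.75840e+06.

S_1 ≈ 9.95134e+08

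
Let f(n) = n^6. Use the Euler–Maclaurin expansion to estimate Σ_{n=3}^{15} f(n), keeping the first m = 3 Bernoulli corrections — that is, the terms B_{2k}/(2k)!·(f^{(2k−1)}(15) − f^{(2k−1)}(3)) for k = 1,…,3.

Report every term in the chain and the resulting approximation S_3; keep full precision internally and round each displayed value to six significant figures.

S_3 ≈ 3.04829e+07

The integral term ∫_3^15 x^6 dx = 2.44082e+07.
½[f(3) + f(15)] = ½[729.000 + 1.13906e+07] = 5.69568e+06.
So far: 3.01038e+07.
k=1: B_{2}/(2)! × [f^{(1)}(15) − f^{(1)}(3)] = 1/12 × (4.55625e+06 − 1458.00) = 379566.
Running total after k=1: 3.04834e+07.
k=2: B_{4}/(4)! × [f^{(3)}(15) − f^{(3)}(3)] = −1/720 × (405000 − 3240.00) = -558.000.
Running total after k=2: 3.04829e+07.
k=3: B_{6}/(6)! × [f^{(5)}(15) − f^{(5)}(3)] = 1/30240 × (10800.0 − 2160.00) = 0.285714.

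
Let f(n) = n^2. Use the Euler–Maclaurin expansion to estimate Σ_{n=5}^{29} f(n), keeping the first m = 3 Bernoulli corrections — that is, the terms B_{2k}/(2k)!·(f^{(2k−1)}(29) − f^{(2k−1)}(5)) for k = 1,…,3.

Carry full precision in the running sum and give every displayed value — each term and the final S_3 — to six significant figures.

∫_5^29 x^2 dx evaluates to 8088.00.
Boundary: ½(f(5) + f(29)) = ½(25.0000 + 841.000) = 433.000.
So far: 8521.00.
Order-1 term: 1/12 · (58.0000 − 10.0000) = 4.00000.
After k=1: 8525.00.
Order-2 term: −1/720 · (0.00000 − 0.00000) = 0.00000.
After k=2: 8525.00.
Order-3 term: 1/30240 · (0.00000 − 0.00000) = 0.00000.

S_3 ≈ 8525.00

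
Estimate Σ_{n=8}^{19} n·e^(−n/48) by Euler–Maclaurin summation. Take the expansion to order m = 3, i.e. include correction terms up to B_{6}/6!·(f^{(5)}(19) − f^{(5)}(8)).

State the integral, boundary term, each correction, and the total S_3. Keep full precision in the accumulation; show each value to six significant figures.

Integral: ∫_8^19 x·e^(−x/48) dx = 110.593.
½[f(8) + f(19)] = ½[6.77185 + 12.7893] = 9.78056.
So far: 120.373.
k=1: B_{2}/(2)! × [f^{(1)}(19) − f^{(1)}(8)] = 1/12 × (0.406676 − 0.705401) = -0.0248938.
Running total after k=1: 120.348.
k=2: B_{4}/(4)! × [f^{(3)}(19) − f^{(3)}(8)] = −1/720 × (0.000760813 − 0.00104096) = 3.89089e-07.
Running total after k=2: 120.348.
k=3: B_{6}/(6)! × [f^{(5)}(19) − f^{(5)}(8)] = 1/30240 × (5.83819e-07 − 7.70725e-07) = -6.18077e-12.

S_3 ≈ 120.348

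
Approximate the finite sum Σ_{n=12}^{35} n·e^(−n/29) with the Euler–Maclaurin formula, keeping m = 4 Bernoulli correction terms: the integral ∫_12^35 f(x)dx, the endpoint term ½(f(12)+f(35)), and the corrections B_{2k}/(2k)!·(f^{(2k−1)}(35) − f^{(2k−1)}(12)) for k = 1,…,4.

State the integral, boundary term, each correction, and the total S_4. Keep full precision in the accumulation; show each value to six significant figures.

Integral: ∫_12^35 x·e^(−x/29) dx = 230.918.
½[f(12) + f(35)] = ½[7.93365 + 10.4693] = 9.20150.
Integral + boundary = 240.120.
Correction k=1: B_{2}/2! · (f^{(1)}(35) − f^{(1)}(12)) = 1/12 · (-0.0618878 − 0.387563) = -0.0374543.
After k=1: 240.082.
Correction k=2: B_{4}/4! · (f^{(3)}(35) − f^{(3)}(12)) = −1/720 · (0.000637765 − 0.00203310) = 1.93797e-06.
After k=2: 240.082.
Correction k=3: B_{6}/6! · (f^{(5)}(35) − f^{(5)}(12)) = 1/30240 · (1.60418e-06 − 4.28700e-06) = -8.87175e-11.
After k=3: 240.082.
Correction k=4: B_{8}/8! · (f^{(7)}(35) − f^{(7)}(12)) = −1/1209600 · (2.91323e-09 − 7.32048e-09) = 3.64356e-15.

S_4 ≈ 240.082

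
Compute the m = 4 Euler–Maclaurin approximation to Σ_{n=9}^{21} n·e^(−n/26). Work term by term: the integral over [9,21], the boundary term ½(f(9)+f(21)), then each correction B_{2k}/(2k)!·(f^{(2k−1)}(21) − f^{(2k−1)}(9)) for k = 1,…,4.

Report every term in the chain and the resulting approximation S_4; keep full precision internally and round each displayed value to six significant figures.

S_4 ≈ 106.699

The integral term ∫_9^21 x·e^(−x/26) dx = 98.8648.
½[f(9) + f(21)] = ½[6.36663 + 9.36360] = 7.86512.
Integral + boundary = 106.730.
Correction k=1: B_{2}/2! · (f^{(1)}(21) − f^{(1)}(9)) = 1/12 · (0.0857473 − 0.462533) = -0.0313988.
Partial sum through k=1: 106.699.
Correction k=2: B_{4}/4! · (f^{(3)}(21) − f^{(3)}(9)) = −1/720 · (0.00144603 − 0.00277713) = 1.84875e-06.
Partial sum through k=2: 106.699.
Correction k=3: B_{6}/6! · (f^{(5)}(21) − f^{(5)}(9)) = 1/30240 · (4.09057e-06 − 7.20420e-06) = -1.02964e-10.
Partial sum through k=3: 106.699.
Correction k=4: B_{8}/8! · (f^{(7)}(21) − f^{(7)}(9)) = −1/1209600 · (8.93791e-09 − 1.52370e-08) = 5.20759e-15.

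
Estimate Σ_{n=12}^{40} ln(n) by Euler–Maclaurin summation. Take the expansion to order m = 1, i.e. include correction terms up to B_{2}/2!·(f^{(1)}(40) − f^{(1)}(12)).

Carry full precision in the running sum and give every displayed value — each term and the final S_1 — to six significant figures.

∫_12^40 ln(x) dx evaluates to 89.7363.
Endpoint term: (f(12) + f(40))/2 = (2.48491 + 3.68888)/2 = 3.08689.
So far: 92.8232.
Order-1 term: 1/12 · (0.0250000 − 0.0833333) = -0.00486111.

S_1 ≈ 92.8183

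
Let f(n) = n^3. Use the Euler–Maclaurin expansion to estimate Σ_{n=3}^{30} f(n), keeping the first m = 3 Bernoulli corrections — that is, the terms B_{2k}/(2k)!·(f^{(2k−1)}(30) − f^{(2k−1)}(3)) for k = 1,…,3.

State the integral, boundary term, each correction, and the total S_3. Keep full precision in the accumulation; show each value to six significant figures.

S_3 ≈ 216216

Integral: ∫_3^30 x^3 dx = 202480.
Boundary: ½(f(3) + f(30)) = ½(27.0000 + 27000.0) = 13513.5.
Running total after boundary: 215993.
Order-1 term: 1/12 · (2700.00 − 27.0000) = 222.750.
Running total after k=1: 216216.
Order-2 term: −1/720 · (6.00000 − 6.00000) = 0.00000.
Running total after k=2: 216216.
Order-3 term: 1/30240 · (0.00000 − 0.00000) = 0.00000.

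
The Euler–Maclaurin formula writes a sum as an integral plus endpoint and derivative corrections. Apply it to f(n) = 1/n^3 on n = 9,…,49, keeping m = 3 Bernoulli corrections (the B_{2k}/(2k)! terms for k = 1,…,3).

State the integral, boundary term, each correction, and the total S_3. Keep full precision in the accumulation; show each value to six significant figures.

Integral: ∫_9^49 1/x^3 dx = 0.00596459.
½[f(9) + f(49)] = ½[0.00137174 + 8.49986e-06] = 0.000690121.
Integral + boundary = 0.00665471.
k=1: B_{2}/(2)! × [f^{(1)}(49) − f^{(1)}(9)] = 1/12 × (-5.20400e-07 − (-0.000457247)) = 3.80606e-05.
After k=1: 0.00669277.
k=2: B_{4}/(4)! × [f^{(3)}(49) − f^{(3)}(9)] = −1/720 × (-4.33486e-09 − (-0.000112901)) = -1.56800e-07.
After k=2: 0.00669262.
k=3: B_{6}/(6)! × [f^{(5)}(49) − f^{(5)}(9)] = 1/30240 × (-7.58284e-11 − (-5.85410e-05)) = 1.93588e-09.

S_3 ≈ 0.00669262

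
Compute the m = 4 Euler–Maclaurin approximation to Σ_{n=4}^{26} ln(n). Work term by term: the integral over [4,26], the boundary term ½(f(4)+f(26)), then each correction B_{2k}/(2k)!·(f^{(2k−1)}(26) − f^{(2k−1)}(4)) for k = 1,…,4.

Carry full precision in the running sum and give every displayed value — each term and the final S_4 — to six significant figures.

∫_4^26 ln(x) dx evaluates to 57.1653.
Endpoint term: (f(4) + f(26))/2 = (1.38629 + 3.25810)/2 = 2.32220.
So far: 59.4875.
Correction k=1: B_{2}/2! · (f^{(1)}(26) − f^{(1)}(4)) = 1/12 · (0.0384615 − 0.250000) = -0.0176282.
After k=1: 59.4699.
Correction k=2: B_{4}/4! · (f^{(3)}(26) − f^{(3)}(4)) = −1/720 · (0.000113792 − 0.0312500) = 4.32447e-05.
After k=2: 59.4699.
Correction k=3: B_{6}/6! · (f^{(5)}(26) − f^{(5)}(4)) = 1/30240 · (2.01997e-06 − 0.0234375) = -7.74983e-07.
After k=3: 59.4699.
Correction k=4: B_{8}/8! · (f^{(7)}(26) − f^{(7)}(4)) = −1/1209600 · (8.96436e-08 − 0.0439453) = 3.63304e-08.

S_4 ≈ 59.4699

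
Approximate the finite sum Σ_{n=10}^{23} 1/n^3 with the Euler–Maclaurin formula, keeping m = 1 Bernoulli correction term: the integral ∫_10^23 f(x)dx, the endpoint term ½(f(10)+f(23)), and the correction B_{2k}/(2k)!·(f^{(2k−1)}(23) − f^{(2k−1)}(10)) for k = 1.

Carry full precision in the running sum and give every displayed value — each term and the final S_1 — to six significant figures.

S_1 ≈ 0.00462002

∫_10^23 1/x^3 dx evaluates to 0.00405482.
½[f(10) + f(23)] = ½[0.00100000 + 8.21895e-05] = 0.000541095.
Integral + boundary = 0.00459592.
Correction k=1: B_{2}/2! · (f^{(1)}(23) − f^{(1)}(10)) = 1/12 · (-1.07204e-05 − (-0.000300000)) = 2.41066e-05.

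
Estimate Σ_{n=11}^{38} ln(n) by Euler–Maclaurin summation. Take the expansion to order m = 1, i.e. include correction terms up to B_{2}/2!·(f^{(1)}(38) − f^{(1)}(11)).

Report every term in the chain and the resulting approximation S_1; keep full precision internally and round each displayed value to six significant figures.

S_1 ≈ 87.8638

∫_11^38 ln(x) dx evaluates to 84.8514.
½[f(11) + f(38)] = ½[2.39790 + 3.63759] = 3.01774.
Integral + boundary = 87.8692.
k=1: B_{2}/(2)! × [f^{(1)}(38) − f^{(1)}(11)] = 1/12 × (0.0263158 − 0.0909091) = -0.00538278.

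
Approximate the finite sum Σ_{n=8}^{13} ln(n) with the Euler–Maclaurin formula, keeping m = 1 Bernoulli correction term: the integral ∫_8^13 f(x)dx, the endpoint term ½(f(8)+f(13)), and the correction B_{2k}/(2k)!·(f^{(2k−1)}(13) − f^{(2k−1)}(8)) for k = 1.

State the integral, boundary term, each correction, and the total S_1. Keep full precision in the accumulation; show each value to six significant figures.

Integral: ∫_8^13 ln(x) dx = 11.7088.
½[f(8) + f(13)] = ½[2.07944 + 2.56495] = 2.32220.
Running total after boundary: 14.0310.
Correction k=1: B_{2}/2! · (f^{(1)}(13) − f^{(1)}(8)) = 1/12 · (0.0769231 − 0.125000) = -0.00400641.

S_1 ≈ 14.0270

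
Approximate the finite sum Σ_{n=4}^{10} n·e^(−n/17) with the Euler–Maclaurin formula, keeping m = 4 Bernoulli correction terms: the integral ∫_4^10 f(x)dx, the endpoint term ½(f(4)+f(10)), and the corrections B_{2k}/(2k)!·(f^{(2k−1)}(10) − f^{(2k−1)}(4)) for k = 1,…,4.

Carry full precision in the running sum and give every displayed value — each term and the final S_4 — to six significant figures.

S_4 ≈ 31.5911

∫_4^10 x·e^(−x/17) dx evaluates to 27.2652.
½[f(4) + f(10)] = ½[3.16135 + 5.55306] = 4.35721.
Running total after boundary: 31.6224.
Correction k=1: B_{2}/2! · (f^{(1)}(10) − f^{(1)}(4)) = 1/12 · (0.228656 − 0.604376) = -0.0313101.
Running total after k=1: 31.5911.
Correction k=2: B_{4}/4! · (f^{(3)}(10) − f^{(3)}(4)) = −1/720 · (0.00463415 − 0.00756074) = 4.06471e-06.
Running total after k=2: 31.5911.
Correction k=3: B_{6}/6! · (f^{(5)}(10) − f^{(5)}(4)) = 1/30240 · (2.93325e-05 − 4.50872e-05) = -5.20989e-10.
Running total after k=3: 31.5911.
Correction k=4: B_{8}/8! · (f^{(7)}(10) − f^{(7)}(4)) = −1/1209600 · (1.47508e-07 − 2.21497e-07) = 6.11681e-14.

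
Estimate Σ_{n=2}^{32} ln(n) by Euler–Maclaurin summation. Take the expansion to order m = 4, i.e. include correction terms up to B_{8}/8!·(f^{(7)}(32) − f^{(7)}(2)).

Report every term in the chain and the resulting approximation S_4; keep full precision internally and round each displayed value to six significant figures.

S_4 ≈ 81.5580

The integral term ∫_2^32 ln(x) dx = 79.5173.
½[f(2) + f(32)] = ½[0.693147 + 3.46574] = 2.07944.
Integral + boundary = 81.5967.
k=1: B_{2}/(2)! × [f^{(1)}(32) − f^{(1)}(2)] = 1/12 × (0.0312500 − 0.500000) = -0.0390625.
Partial sum through k=1: 81.5576.
k=2: B_{4}/(4)! × [f^{(3)}(32) − f^{(3)}(2)] = −1/720 × (6.10352e-05 − 0.250000) = 0.000347137.
Partial sum through k=2: 81.5580.
k=3: B_{6}/(6)! × [f^{(5)}(32) − f^{(5)}(2)] = 1/30240 × (7.15256e-07 − 0.750000) = -2.48016e-05.
Partial sum through k=3: 81.5580.
k=4: B_{8}/(8)! × [f^{(7)}(32) − f^{(7)}(2)] = −1/1209600 × (2.09548e-08 − 5.62500) = 4.65030e-06.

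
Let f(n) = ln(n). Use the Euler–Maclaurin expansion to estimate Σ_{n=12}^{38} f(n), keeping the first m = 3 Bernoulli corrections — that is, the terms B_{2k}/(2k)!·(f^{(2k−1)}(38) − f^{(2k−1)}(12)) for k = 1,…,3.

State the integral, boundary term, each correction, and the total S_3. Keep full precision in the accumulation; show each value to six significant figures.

∫_12^38 ln(x) dx evaluates to 82.4094.
Endpoint term: (f(12) + f(38))/2 = (2.48491 + 3.63759)/2 = 3.06125.
So far: 85.4706.
Order-1 term: 1/12 · (0.0263158 − 0.0833333) = -0.00475146.
Partial sum through k=1: 85.4659.
Order-2 term: −1/720 · (3.64485e-05 − 0.00115741) = 1.55689e-06.
Partial sum through k=2: 85.4659.
Order-3 term: 1/30240 · (3.02896e-07 − 9.64506e-05) = -3.17949e-09.

S_3 ≈ 85.4659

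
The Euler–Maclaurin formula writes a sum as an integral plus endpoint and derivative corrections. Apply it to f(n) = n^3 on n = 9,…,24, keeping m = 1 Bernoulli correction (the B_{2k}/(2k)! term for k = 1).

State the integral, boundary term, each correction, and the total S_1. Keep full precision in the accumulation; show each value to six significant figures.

S_1 ≈ 88704.0

Integral: ∫_9^24 x^3 dx = 81303.8.
Boundary: ½(f(9) + f(24)) = ½(729.000 + 13824.0) = 7276.50.
Running total after boundary: 88580.2.
Correction k=1: B_{2}/2! · (f^{(1)}(24) − f^{(1)}(9)) = 1/12 · (1728.00 − 243.000) = 123.750.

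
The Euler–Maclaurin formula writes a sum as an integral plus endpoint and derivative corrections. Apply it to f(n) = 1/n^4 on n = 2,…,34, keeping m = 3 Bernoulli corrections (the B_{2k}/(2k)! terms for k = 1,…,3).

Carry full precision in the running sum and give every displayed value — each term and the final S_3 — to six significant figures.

S_3 ≈ 0.0824572

∫_2^34 1/x^4 dx evaluates to 0.0416582.
Boundary: ½(f(2) + f(34)) = ½(0.0625000 + 7.48315e-07) = 0.0312504.
Integral + boundary = 0.0729086.
Correction k=1: B_{2}/2! · (f^{(1)}(34) − f^{(1)}(2)) = 1/12 · (-8.80370e-08 − (-0.125000)) = 0.0104167.
Partial sum through k=1: 0.0833252.
Correction k=2: B_{4}/4! · (f^{(3)}(34) − f^{(3)}(2)) = −1/720 · (-2.28470e-09 − (-0.937500)) = -0.00130208.
Partial sum through k=2: 0.0820231.
Correction k=3: B_{6}/6! · (f^{(5)}(34) − f^{(5)}(2)) = 1/30240 · (-1.10677e-10 − (-13.1250)) = 0.000434028.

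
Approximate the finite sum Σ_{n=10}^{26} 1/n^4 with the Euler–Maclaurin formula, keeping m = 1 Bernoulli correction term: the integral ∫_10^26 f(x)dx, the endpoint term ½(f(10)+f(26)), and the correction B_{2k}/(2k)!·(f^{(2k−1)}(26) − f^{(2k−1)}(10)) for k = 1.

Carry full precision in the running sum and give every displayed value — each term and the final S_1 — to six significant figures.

S_1 ≈ 0.000368768

The integral term ∫_10^26 1/x^4 dx = 0.000314368.
½[f(10) + f(26)] = ½[0.000100000 + 2.18830e-06] = 5.10941e-05.
Integral + boundary = 0.000365462.
Correction k=1: B_{2}/2! · (f^{(1)}(26) − f^{(1)}(10)) = 1/12 · (-3.36661e-07 − (-4.00000e-05)) = 3.30528e-06.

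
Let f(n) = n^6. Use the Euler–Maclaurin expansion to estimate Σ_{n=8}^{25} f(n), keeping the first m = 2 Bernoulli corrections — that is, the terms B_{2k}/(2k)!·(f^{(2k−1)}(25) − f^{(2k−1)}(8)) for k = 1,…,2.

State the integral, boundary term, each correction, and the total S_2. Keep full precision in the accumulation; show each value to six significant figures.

S_2 ≈ 9.98697e+08

Integral: ∫_8^25 x^6 dx = 8.71631e+08.
Boundary: ½(f(8) + f(25)) = ½(262144 + 2.44141e+08) = 1.22201e+08.
So far: 9.93833e+08.
Order-1 term: 1/12 · (5.85938e+07 − 196608) = 4.86643e+06.
Running total after k=1: 9.98699e+08.
Order-2 term: −1/720 · (1.87500e+06 − 61440.0) = -2518.83.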